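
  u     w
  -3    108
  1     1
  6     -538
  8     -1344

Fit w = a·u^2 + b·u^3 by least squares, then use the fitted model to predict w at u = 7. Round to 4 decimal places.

ŵ = -881.2017

Compute the Gram sums: Σu^2·u^2 = 5474, Σu^2·u^3 = 40302, Σu^3·u^3 = 309530.
Moment sums: Σu^2·w = -104411, Σu^3·w = -807251.
Normal equations: [[5474, 40302]; [40302, 309530]]·[a, b]ᵀ = [-104411, -807251]ᵀ.
Eliminating b: 309530·(row 1) − 40302·(row 2) gives 70116016·a = 309530·(-104411) − 40302·(-807251) = 215492972, so a = 53873243/17529004.
Then b = ((-807251) − 40302·(53873243/17529004))/309530 = -52729963/17529004.
At u = 7: ŵ = (53873243/17529004)·(49) + (-52729963/17529004)·(343) = -7723294201/8764502.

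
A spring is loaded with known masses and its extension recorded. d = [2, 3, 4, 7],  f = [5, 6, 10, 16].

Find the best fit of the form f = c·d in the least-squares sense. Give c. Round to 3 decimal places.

c = 2.308

The normal equations are: 78·c = 180.
c = 180/78 = 2.30769.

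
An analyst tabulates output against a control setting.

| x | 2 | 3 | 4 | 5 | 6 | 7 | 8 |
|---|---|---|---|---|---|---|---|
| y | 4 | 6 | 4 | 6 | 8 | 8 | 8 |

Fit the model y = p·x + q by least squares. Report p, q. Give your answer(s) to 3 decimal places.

From the data, Σx·x = 203, Σx = 35, Σ1 = 7.
For Aᵀy: Σx·y = 240, Σy = 44.
AᵀA·[p, q]ᵀ = Aᵀy becomes [[203, 35]; [35, 7]]·[p, q]ᵀ = [240, 44]ᵀ.
det = 203·7 − 35² = 196.
p = (240·7 − 35·44)/196 = 5/7; q = (203·44 − 35·240)/196 = 19/7.

p = 0.714, q = 2.714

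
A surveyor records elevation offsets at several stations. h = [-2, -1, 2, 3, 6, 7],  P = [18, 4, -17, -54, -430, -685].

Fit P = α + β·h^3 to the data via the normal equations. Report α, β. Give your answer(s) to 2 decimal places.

Forming AᵀA = [[6, 585]; [585, 165163]] and AᵀP = [-1164, -329577]ᵀ gives AᵀA·[α, β]ᵀ = AᵀP.
Eliminating β: 165163·(row 1) − 585·(row 2) gives 648753·α = 165163·(-1164) − 585·(-329577) = 552813, so α = 184271/216251.
Then β = ((-329577) − 585·(184271/216251))/165163 = -432174/216251.

α = 0.85, β = -2.00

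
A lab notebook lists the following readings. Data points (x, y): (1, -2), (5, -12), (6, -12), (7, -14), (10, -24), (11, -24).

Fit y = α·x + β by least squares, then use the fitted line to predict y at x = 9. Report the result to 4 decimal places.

ŷ = -20.0000

Compute the Gram sums: Σx·x = 332, Σx = 40, Σ1 = 6.
Right-hand side: Σx·y = -736, Σy = -88.
Normal equations: [[332, 40]; [40, 6]]·[α, β]ᵀ = [-736, -88]ᵀ.
det = 332·6 − 40² = 392.
α = ((-736)·6 − 40·(-88))/392 = -16/7; β = (332·(-88) − 40·(-736))/392 = 4/7.
At x = 9: ŷ = (-16/7)·(9) + (4/7)·(1) = -20.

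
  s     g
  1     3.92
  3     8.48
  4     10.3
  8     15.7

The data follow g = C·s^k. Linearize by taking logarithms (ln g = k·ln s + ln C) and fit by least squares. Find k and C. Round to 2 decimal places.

k = 0.67, C = 3.98

Let Y = ln g. Fitting Y = k·ln s + ln C by least squares:
Σln s = 4.5643, Σ(ln s)² = 7.4528, Σln g = 8.5896, Σln s·ln g = 11.3076.
Equations: 7.4528·k + 4.5643·ln C = 11.3076;  4.5643·k + 4·ln C = 8.5896.
Slope k = (n·Σln s·ln g − Σln s·Σln g)/(n·Σ(ln s)² − (Σln s)²) = (4·11.3076 − 4.5643·8.5896)/8.9781 = 0.67103; ln C = (Σln g − k·Σln s)/n = 1.38170, so C = exp(1.38170) = 3.98166.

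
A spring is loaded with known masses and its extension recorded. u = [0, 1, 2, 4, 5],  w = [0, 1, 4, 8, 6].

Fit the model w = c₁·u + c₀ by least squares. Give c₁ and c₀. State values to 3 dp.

c₁ = 1.477, c₀ = 0.256

The normal equations are: 46·c₁ + 12·c₀ = 71;  12·c₁ + 5·c₀ = 19.
(Σu·u = 46, Σu = 12, Σ1 = 5, Σu·w = 71, Σw = 19.)
Eliminating c₀: 5·(row 1) − 12·(row 2) gives 86·c₁ = 5·71 − 12·19 = 127, so c₁ = 127/86.
Then c₀ = (19 − 12·(127/86))/5 = 11/43.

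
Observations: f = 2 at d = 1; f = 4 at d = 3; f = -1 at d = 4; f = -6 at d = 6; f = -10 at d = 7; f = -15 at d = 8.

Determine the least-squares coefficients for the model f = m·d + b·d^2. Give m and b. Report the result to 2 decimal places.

m = 2.21, b = -0.52

MᵀM·[m, b]ᵀ = Mᵀf reads: 175·m + 1163·b = -216;  1163·m + 8131·b = -1644.
(Σd·d = 175, Σd·d^2 = 1163, Σd^2·d^2 = 8131, Σd·f = -216, Σd^2·f = -1644.)
det = 175·8131 − 1163² = 70356.
m = ((-216)·8131 − 1163·(-1644))/70356 = 12973/5863; b = (175·(-1644) − 1163·(-216))/70356 = -3041/5863.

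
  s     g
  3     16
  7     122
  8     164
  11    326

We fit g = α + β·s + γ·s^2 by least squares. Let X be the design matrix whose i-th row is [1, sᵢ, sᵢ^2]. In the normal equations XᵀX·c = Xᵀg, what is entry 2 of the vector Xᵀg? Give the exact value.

5800

Entry 2 ↔ basis s, so (Xᵀg)_{2} = Σᵢ (s)·gᵢ = (3)·(16) + (7)·(122) + (8)·(164) + (11)·(326) = 5800.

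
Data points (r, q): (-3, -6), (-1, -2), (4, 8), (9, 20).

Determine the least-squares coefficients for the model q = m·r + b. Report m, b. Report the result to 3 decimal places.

m = 2.156, b = 0.150

The normal system XᵀX·[m, b]ᵀ = Xᵀq is [[107, 9]; [9, 4]]·[m, b]ᵀ = [232, 20]ᵀ.
Δ = 107·4 − 9² = 347.
m = (232·4 − 9·20)/347 = 748/347; b = (107·20 − 9·232)/347 = 52/347.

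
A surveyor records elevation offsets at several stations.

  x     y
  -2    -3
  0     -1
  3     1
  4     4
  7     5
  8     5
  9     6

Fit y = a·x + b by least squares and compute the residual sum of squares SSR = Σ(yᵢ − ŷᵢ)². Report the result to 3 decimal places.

SSR = 3.813

From the data, Σx·x = 223, Σx = 29, Σ1 = 7.
Moment sums: Σx·y = 154, Σy = 17.
MᵀM·[a, b]ᵀ = Mᵀy becomes [[223, 29]; [29, 7]]·[a, b]ᵀ = [154, 17]ᵀ.
Eliminating b: 7·(row 1) − 29·(row 2) gives 720·a = 7·154 − 29·17 = 585, so a = 13/16.
Then b = (17 − 29·(13/16))/7 = -15/16.
Residuals: -7/16, -1/16, -1/2, 27/16, 1/4, -9/16, -3/8; SSR = 61/16.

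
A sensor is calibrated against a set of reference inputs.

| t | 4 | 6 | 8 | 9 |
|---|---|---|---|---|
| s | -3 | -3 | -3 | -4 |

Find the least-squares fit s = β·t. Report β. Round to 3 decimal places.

β = -0.457

XᵀX·[β]ᵀ = Xᵀs reads: 197·β = -90.
Hence β = -90 / 197 ≈ -0.456853.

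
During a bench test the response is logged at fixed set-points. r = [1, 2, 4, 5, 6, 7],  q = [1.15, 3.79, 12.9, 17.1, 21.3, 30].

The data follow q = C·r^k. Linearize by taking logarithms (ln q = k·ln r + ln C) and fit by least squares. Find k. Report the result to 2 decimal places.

Let Y = ln q. Fitting Y = k·ln r + ln C by least squares:
Σln r = 7.4265, Σ(ln r)² = 11.9895, Σln q = 13.3283, Σln r·ln q = 21.1368.
Equations: 11.9895·k + 7.4265·ln C = 21.1368;  7.4265·k + 6·ln C = 13.3283.
Solving (det = 16.7835): k = 1.65861, ln C = 0.16843.

k = 1.66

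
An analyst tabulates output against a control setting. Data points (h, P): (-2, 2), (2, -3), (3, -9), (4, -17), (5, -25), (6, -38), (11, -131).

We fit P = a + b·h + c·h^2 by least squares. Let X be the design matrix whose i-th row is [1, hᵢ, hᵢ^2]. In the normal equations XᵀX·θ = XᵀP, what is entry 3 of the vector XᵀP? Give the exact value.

Entry 3 ↔ basis h^2, so (XᵀP)_{3} = Σᵢ (h^2)·Pᵢ = (4)·(2) + (4)·(-3) + (9)·(-9) + (16)·(-17) + (25)·(-25) + (36)·(-38) + (121)·(-131) = -18201.

-18201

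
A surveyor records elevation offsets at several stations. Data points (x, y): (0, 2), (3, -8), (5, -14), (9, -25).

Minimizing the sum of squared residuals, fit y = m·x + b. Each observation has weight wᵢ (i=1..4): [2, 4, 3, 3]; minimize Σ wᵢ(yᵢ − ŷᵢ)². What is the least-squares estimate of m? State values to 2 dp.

m = -2.96

Normal-equation sums: Σwᵢ·x·x = 354, Σwᵢ·x = 54, Σwᵢ·1 = 12.
For AᵀWy: Σwᵢ·x·y = -981, Σwᵢ·y = -145.
Normal equations: [[354, 54]; [54, 12]]·[m, b]ᵀ = [-981, -145]ᵀ.
Δ = 354·12 − 54² = 1332.
m = ((-981)·12 − 54·(-145))/1332 = -219/74; b = (354·(-145) − 54·(-981))/1332 = 137/111.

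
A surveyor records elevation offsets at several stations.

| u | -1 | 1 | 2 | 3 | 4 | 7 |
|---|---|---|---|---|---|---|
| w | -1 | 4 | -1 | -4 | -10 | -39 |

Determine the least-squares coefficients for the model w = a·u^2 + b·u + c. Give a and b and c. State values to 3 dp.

a = -1.000, b = 1.143, c = 1.786

With design matrix A, AᵀA = [[2756, 442, 80]; [442, 80, 16]; [80, 16, 6]] and Aᵀw = [-2108, -322, -51]ᵀ.
Inverting the 3×3 Gram matrix, [a, b, c]ᵀ = [-1, 8/7, 25/14]ᵀ.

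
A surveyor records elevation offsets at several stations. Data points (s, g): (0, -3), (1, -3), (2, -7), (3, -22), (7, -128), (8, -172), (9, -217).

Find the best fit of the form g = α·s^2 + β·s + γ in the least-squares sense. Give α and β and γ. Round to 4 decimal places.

Normal-equation sums: Σs^2·s^2 = 13156, Σs^2·s = 1620, Σs^2 = 208, Σs·s = 208, Σs = 30, Σ1 = 7.
Right-hand side: Σs^2·g = -35086, Σs·g = -4308, Σg = -552.
XᵀX·[α, β, γ]ᵀ = Xᵀg becomes [[13156, 1620, 208]; [1620, 208, 30]; [208, 30, 7]]·[α, β, γ]ᵀ = [-35086, -4308, -552]ᵀ.
Row-reducing yields α = -60311/20328, β = 18709/6776, γ = -25727/10164.

α = -2.9669, β = 2.7611, γ = -2.5312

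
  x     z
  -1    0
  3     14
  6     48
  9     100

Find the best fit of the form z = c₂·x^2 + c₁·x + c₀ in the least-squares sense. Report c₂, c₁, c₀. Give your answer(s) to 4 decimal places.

With design matrix M, MᵀM = [[7939, 971, 127]; [971, 127, 17]; [127, 17, 4]] and Mᵀz = [9954, 1230, 162]ᵀ.
Row-reducing yields c₂ = 3317/3102, c₁ = 4553/3102, c₀ = 161/517.

c₂ = 1.0693, c₁ = 1.4678, c₀ = 0.3114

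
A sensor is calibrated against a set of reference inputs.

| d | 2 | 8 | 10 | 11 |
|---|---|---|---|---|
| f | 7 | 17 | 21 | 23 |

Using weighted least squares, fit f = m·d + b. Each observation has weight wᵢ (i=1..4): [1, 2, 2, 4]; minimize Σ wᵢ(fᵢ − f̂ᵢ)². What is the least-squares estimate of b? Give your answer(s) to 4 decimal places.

Entries of MᵀWM: Σwᵢ·d·d = 816, Σwᵢ·d = 82, Σwᵢ·1 = 9.
And Σwᵢ·d·f = 1718, Σwᵢ·f = 175.
det = 816·9 − 82² = 620.
m = (1718·9 − 82·175)/620 = 278/155; b = (816·175 − 82·1718)/620 = 481/155.

b = 3.1032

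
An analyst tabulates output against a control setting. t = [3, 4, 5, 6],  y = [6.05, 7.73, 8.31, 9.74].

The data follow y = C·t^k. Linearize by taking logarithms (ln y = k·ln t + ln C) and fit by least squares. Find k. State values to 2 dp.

Linearized form: ln y = k·ln t + ln C. From the 4 transformed points,
Σln t = 5.8861, Σ(ln t)² = 8.9295, Σln y = 8.2389, Σln t·ln y = 12.2991.
Equations: 8.9295·k + 5.8861·ln C = 12.2991;  5.8861·k + 4·ln C = 8.2389.
Solving (det = 1.0716): k = 0.65464, ln C = 1.09640.

k = 0.65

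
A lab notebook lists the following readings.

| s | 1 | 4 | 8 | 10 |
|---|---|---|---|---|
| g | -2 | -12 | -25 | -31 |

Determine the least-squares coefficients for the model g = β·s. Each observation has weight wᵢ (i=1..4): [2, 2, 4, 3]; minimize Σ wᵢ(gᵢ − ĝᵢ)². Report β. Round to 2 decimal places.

β = -3.10

Forming XᵀWX = [[590]] and XᵀWg = [-1830]ᵀ gives XᵀWX·[β]ᵀ = XᵀWg.
β = (-1830)/590 = -3.10169.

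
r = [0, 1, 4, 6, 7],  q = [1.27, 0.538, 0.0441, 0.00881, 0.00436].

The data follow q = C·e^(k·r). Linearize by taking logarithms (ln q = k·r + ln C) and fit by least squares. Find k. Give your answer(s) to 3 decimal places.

k = -0.815

With ln qᵢ as the transformed response and rᵢ as the regressor:
Sums: Σr = 18.0000, Σ(r)² = 102.0000, Σln q = -13.6693, Σr·ln q = -79.5433.
Normal system: [[102.0000, 18.0000]; [18.0000, 5]]·[k, ln C]ᵀ = [-79.5433, -13.6693]ᵀ.
Slope k = (n·Σr·ln q − Σr·Σln q)/(n·Σ(r)² − (Σr)²) = (5·-79.5433 − 18.0000·-13.6693)/186.0000 = -0.81542; ln C = (Σln q − k·Σr)/n = 0.20165.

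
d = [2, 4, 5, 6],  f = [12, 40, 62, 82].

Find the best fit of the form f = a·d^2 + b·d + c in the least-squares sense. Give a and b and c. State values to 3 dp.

a = 1.500, b = 5.700, c = -5.600

XᵀX·[a, b, c]ᵀ = Xᵀf reads: 2193·a + 413·b + 81·c = 5190;  413·a + 81·b + 17·c = 986;  81·a + 17·b + 4·c = 196.
Solving the 3×3 system (Gaussian elimination) gives a = 3/2, b = 57/10, c = -28/5.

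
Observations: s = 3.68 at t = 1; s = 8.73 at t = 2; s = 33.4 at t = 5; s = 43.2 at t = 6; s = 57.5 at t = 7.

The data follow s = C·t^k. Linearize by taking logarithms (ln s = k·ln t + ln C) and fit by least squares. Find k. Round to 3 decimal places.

k = 1.410

Linearized form: ln s = k·ln t + ln C. From the 5 transformed points,
Σln t = 6.0403, Σ(ln t)² = 10.0677, Σln s = 14.7959, Σln t·ln s = 21.7806.
Equations: 10.0677·k + 6.0403·ln C = 21.7806;  6.0403·k + 5·ln C = 14.7959.
Solving (det = 13.8539): k = 1.40987, ln C = 1.25598.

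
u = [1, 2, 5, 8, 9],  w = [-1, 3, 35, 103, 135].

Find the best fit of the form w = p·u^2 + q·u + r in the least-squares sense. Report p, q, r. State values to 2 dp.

Normal-equation sums: Σu^2·u^2 = 11299, Σu^2·u = 1375, Σu^2 = 175, Σu·u = 175, Σu = 25, Σ1 = 5.
Moment sums: Σu^2·w = 18413, Σu·w = 2219, Σw = 275.
So XᵀX·[p, q, r]ᵀ = Xᵀw: [[11299, 1375, 175]; [1375, 175, 25]; [175, 25, 5]]·[p, q, r]ᵀ = [18413, 2219, 275]ᵀ.
Solving the 3×3 system (Gaussian elimination) gives p = 2, q = -78/25, r = 3/5.

p = 2.00, q = -3.12, r = 0.60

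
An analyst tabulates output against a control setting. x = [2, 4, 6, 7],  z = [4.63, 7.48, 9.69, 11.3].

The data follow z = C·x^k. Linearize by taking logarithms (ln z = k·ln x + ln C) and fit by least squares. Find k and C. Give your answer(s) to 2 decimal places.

k = 0.70, C = 2.85

Let Y = ln z. Fitting Y = k·ln x + ln C by least squares:
XᵀX = [[9.3992, 5.8171]; [5.8171, 4]], rhs = [12.6395, 8.2407]ᵀ  (here Σln x = 5.8171, Σ(ln x)² = 9.3992, Σln z = 8.2407, Σln x·ln z = 12.6395).
Δ = 9.3992·4 − (5.8171)² = 3.7582; k = (12.6395·4 − 5.8171·8.2407)/3.7582 = 0.69746, ln C = (9.3992·8.2407 − 5.8171·12.6395)/3.7582 = 1.04587, so C = exp(1.04587) = 2.84588.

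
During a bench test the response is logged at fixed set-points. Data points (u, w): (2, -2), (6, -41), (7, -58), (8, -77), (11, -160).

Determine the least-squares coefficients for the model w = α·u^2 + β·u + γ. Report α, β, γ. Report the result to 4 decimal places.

Setting ∂/∂α … = 0 gives: 22450·α + 2410·β + 274·γ = -28614;  2410·α + 274·β + 34·γ = -3032;  274·α + 34·β + 5·γ = -338.
Row-reducing yields α = -38485/24024, β = 79897/24024, γ = -17/7.

α = -1.6019, β = 3.3257, γ = -2.4286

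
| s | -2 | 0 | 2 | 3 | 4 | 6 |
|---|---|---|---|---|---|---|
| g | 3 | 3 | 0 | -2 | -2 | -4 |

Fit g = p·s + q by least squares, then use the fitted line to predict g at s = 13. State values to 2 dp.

ĝ = -10.86

Setting ∂/∂p … = 0 gives: 69·p + 13·q = -44;  13·p + 6·q = -2.
(Σs·s = 69, Σs = 13, Σ1 = 6, Σs·g = -44, Σg = -2.)
Eliminating q: 6·(row 1) − 13·(row 2) gives 245·p = 6·(-44) − 13·(-2) = -238, so p = -34/35.
Then q = ((-2) − 13·(-34/35))/6 = 62/35.
At s = 13: ĝ = (-34/35)·(13) + (62/35)·(1) = -76/7.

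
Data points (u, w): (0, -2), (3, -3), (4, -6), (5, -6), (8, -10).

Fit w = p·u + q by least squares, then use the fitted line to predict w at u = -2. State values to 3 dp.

Entries of AᵀA: Σu·u = 114, Σu = 20, Σ1 = 5.
Right-hand side: Σu·w = -143, Σw = -27.
So AᵀA·[p, q]ᵀ = Aᵀw: [[114, 20]; [20, 5]]·[p, q]ᵀ = [-143, -27]ᵀ.
Δ = 114·5 − 20² = 170.
p = ((-143)·5 − 20·(-27))/170 = -35/34; q = (114·(-27) − 20·(-143))/170 = -109/85.
At u = -2: ŵ = (-35/34)·(-2) + (-109/85)·(1) = 66/85.

ŵ = 0.776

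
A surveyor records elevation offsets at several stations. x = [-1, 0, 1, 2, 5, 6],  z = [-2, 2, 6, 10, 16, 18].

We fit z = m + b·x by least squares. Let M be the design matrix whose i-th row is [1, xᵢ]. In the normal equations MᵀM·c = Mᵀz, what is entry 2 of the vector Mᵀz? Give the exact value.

216

Entry 2 ↔ basis x, so (Mᵀz)_{2} = Σᵢ (x)·zᵢ = (-1)·(-2) + (0)·(2) + (1)·(6) + (2)·(10) + (5)·(16) + (6)·(18) = 216.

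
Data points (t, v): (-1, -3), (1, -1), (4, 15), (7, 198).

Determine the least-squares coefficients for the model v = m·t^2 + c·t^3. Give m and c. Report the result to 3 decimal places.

Entries of AᵀA: Σt^2·t^2 = 2659, Σt^2·t^3 = 17831, Σt^3·t^3 = 121747.
For Aᵀv: Σt^2·v = 9938, Σt^3·v = 68876.
det = 2659·121747 − 17831² = 5780712.
m = (9938·121747 − 17831·68876)/5780712 = -9103135/2890356; c = (2659·68876 − 17831·9938)/5780712 = 2968403/2890356.

m = -3.149, c = 1.027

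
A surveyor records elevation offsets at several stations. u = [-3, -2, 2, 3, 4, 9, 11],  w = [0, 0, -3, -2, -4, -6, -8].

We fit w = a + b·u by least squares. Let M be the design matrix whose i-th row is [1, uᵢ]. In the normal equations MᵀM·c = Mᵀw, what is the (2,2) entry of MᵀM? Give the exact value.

244

Row 2 ↔ basis u, column 2 ↔ basis u, so (MᵀM)_{2,2} = Σᵢ (u)·(u) = (-3)·(-3) + (-2)·(-2) + (2)·(2) + (3)·(3) + (4)·(4) + (9)·(9) + (11)·(11) = 244.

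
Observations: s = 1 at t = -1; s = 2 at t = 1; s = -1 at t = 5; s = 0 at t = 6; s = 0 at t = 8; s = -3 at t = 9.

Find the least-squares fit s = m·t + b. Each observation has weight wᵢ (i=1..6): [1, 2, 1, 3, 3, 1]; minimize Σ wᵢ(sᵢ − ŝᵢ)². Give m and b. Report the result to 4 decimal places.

The normal equations are: 409·m + 57·b = -29;  57·m + 11·b = 1.
(Σwᵢ·t·t = 409, Σwᵢ·t = 57, Σwᵢ·1 = 11, Σwᵢ·t·s = -29, Σwᵢ·s = 1.)
Determinant 409·11 − 57² = 1250.
m = ((-29)·11 − 57·1)/1250 = -188/625; b = (409·1 − 57·(-29))/1250 = 1031/625.

m = -0.3008, b = 1.6496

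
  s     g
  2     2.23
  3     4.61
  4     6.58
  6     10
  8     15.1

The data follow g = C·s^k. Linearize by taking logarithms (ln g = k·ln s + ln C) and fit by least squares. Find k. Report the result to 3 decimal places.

With ln gᵢ as the transformed response and ln sᵢ as the regressor:
AᵀA = [[11.1437, 7.0493]; [7.0493, 5]], rhs = [14.6174, 9.2315]ᵀ  (here Σln s = 7.0493, Σ(ln s)² = 11.1437, Σln g = 9.2315, Σln s·ln g = 14.6174).
Solving (det = 6.0265): k = 1.32937, ln C = -0.02791.

k = 1.329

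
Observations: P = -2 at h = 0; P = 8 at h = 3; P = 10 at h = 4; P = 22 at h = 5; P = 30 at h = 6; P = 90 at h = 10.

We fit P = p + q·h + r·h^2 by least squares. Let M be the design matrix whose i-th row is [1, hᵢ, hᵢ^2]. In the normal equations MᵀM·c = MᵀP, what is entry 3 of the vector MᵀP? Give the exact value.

10862

Entry 3 ↔ basis h^2, so (MᵀP)_{3} = Σᵢ (h^2)·Pᵢ = (0)·(-2) + (9)·(8) + (16)·(10) + (25)·(22) + (36)·(30) + (100)·(90) = 10862.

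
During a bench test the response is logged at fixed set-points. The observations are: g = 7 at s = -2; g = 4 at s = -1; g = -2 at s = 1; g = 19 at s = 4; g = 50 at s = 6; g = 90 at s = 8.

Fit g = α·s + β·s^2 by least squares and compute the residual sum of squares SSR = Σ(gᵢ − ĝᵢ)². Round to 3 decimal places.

Entries of MᵀM: Σs·s = 122, Σs·s^2 = 784, Σs^2·s^2 = 5666.
For Mᵀg: Σs·g = 1076, Σs^2·g = 7894.
Eliminating β: 5666·(row 1) − 784·(row 2) gives 76596·α = 5666·1076 − 784·7894 = -92280, so α = -7690/6383.
Then β = (7894 − 784·(-7690/6383))/5666 = 9957/6383.
Residuals: -10527/6383, 7885/6383, -15033/6383, -7275/6383, 526/491, -1258/6383; SSR = 78372/6383.

SSR = 12.278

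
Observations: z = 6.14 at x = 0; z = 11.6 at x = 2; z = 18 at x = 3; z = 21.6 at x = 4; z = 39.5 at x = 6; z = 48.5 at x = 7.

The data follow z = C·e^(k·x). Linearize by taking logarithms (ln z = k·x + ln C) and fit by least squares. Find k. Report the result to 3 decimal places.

k = 0.296

Linearized form: ln z = k·x + ln C. From the 6 transformed points,
XᵀX = [[114.0000, 22.0000]; [22.0000, 6]], rhs = [75.0926, 17.7868]ᵀ  (here Σx = 22.0000, Σ(x)² = 114.0000, Σln z = 17.7868, Σx·ln z = 75.0926).
Solving (det = 200.0000): k = 0.29624, ln C = 1.87826.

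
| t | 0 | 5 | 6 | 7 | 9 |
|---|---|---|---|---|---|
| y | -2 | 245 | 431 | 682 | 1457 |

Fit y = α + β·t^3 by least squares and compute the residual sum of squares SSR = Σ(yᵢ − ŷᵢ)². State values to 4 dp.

From the data, Σ1 = 5, Σt^3 = 1413, Σt^3·t^3 = 711371.
Moment sums: Σy = 2813, Σt^3·y = 1419800.
So XᵀX·[α, β]ᵀ = Xᵀy: [[5, 1413]; [1413, 711371]]·[α, β]ᵀ = [2813, 1419800]ᵀ.
Determinant 5·711371 − 1413² = 1560286.
α = (2813·711371 − 1413·1419800)/1560286 = -5090777/1560286; β = (5·1419800 − 1413·2813)/1560286 = 3124231/1560286.
Residuals: 1970205/1560286, -1584014/780143, 2740147/1560286, -1202702/780143, 431540/780143; SSR = 17918119/1560286.

SSR = 11.4839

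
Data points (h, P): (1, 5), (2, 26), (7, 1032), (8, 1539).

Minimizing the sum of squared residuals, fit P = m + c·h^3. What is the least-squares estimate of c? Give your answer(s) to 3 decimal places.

Setting ∂/∂m … = 0 gives: 4·m + 864·c = 2602;  864·m + 379858·c = 1142157.
Eliminating c: 379858·(row 1) − 864·(row 2) gives 772936·m = 379858·2602 − 864·1142157 = 1566868, so m = 391717/193234.
Then c = (1142157 − 864·(391717/193234))/379858 = 580125/193234.

c = 3.002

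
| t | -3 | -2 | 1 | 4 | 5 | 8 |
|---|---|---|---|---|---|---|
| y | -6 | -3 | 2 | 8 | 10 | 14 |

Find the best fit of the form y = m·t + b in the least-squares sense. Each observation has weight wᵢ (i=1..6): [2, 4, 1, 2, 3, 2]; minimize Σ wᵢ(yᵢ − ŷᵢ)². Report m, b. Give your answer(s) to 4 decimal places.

m = 1.8196, b = 0.3351

Normal-equation sums: Σwᵢ·t·t = 270, Σwᵢ·t = 26, Σwᵢ·1 = 14.
For AᵀWy: Σwᵢ·t·y = 500, Σwᵢ·y = 52.
Normal equations: [[270, 26]; [26, 14]]·[m, b]ᵀ = [500, 52]ᵀ.
Eliminating b: 14·(row 1) − 26·(row 2) gives 3104·m = 14·500 − 26·52 = 5648, so m = 353/194.
Then b = (52 − 26·(353/194))/14 = 65/194.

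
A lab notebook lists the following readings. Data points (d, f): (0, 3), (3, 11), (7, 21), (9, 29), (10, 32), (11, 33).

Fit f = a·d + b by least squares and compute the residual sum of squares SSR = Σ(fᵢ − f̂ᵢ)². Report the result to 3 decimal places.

Forming MᵀM = [[360, 40]; [40, 6]] and Mᵀf = [1124, 129]ᵀ gives MᵀM·[a, b]ᵀ = Mᵀf.
Eliminating b: 6·(row 1) − 40·(row 2) gives 560·a = 6·1124 − 40·129 = 1584, so a = 99/35.
Then b = (129 − 40·(99/35))/6 = 37/14.
Residuals: 5/14, -9/70, -101/70, 9/10, 15/14, -53/70; SSR = 333/70.

SSR = 4.757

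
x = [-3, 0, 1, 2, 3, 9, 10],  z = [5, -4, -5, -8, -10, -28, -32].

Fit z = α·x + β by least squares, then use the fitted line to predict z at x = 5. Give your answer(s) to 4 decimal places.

Setting ∂/∂α … = 0 gives: 204·α + 22·β = -638;  22·α + 7·β = -82.
(Σx·x = 204, Σx = 22, Σ1 = 7, Σx·z = -638, Σz = -82.)
Δ = 204·7 − 22² = 944.
α = ((-638)·7 − 22·(-82))/944 = -1331/472; β = (204·(-82) − 22·(-638))/944 = -673/236.
At x = 5: ẑ = (-1331/472)·(5) + (-673/236)·(1) = -8001/472.

ẑ = -16.9513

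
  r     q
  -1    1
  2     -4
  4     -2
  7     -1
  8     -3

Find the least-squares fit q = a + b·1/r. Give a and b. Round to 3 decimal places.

a = -1.789, b = -2.956

Forming MᵀM = [[5, 1/56]; [1/56, 4229/3136]] and Mᵀq = [-9, -225/56]ᵀ gives MᵀM·[a, b]ᵀ = Mᵀq.
Eliminating b: (4229/3136)·(row 1) − (1/56)·(row 2) gives (2643/392)·a = (4229/3136)·(-9) − (1/56)·(-225/56) = -9459/784, so a = -3153/1762.
Then b = ((-225/56) − (1/56)·(-3153/1762))/(4229/3136) = -2604/881.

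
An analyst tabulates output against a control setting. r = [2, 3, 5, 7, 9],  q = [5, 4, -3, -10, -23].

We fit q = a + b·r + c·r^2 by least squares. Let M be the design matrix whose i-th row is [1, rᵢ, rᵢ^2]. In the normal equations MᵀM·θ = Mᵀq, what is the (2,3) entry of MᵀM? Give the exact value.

1232

Row 2 ↔ basis r, column 3 ↔ basis r^2, so (MᵀM)_{2,3} = Σᵢ (r)·(r^2) = (2)·(4) + (3)·(9) + (5)·(25) + (7)·(49) + (9)·(81) = 1232.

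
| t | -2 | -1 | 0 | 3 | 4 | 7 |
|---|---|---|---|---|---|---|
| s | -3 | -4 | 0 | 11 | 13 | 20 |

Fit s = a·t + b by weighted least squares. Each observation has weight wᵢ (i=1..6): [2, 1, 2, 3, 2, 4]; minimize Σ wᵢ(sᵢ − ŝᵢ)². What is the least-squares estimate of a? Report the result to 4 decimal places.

a = 2.7414

Sums needed: Σwᵢ·t·t = 264, Σwᵢ·t = 40, Σwᵢ·1 = 14.
Moment sums: Σwᵢ·t·s = 779, Σwᵢ·s = 129.
Eliminating b: 14·(row 1) − 40·(row 2) gives 2096·a = 14·779 − 40·129 = 5746, so a = 2873/1048.
Then b = (129 − 40·(2873/1048))/14 = 181/131.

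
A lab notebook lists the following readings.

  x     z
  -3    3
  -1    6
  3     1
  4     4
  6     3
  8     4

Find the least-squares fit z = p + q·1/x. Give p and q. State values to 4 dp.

Compute the Gram sums: Σ1 = 6, Σ1/x = -11/24, Σ1/x·1/x = 85/64.
Moment sums: Σz = 21, Σ1/x·z = -14/3.
Δ = 6·(85/64) − (-11/24)² = 4469/576.
p = (21·(85/64) − (-11/24)·(-14/3))/(4469/576) = 14833/4469; q = (6·(-14/3) − (-11/24)·21)/(4469/576) = -10584/4469.

p = 3.3191, q = -2.3683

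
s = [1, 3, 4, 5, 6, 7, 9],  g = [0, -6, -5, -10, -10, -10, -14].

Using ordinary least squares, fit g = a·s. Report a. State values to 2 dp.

Setting ∂/∂a … = 0 gives: 217·a = -344.
(Σs·s = 217, Σs·g = -344.)
a = (-344)/217 = -1.58525.

a = -1.59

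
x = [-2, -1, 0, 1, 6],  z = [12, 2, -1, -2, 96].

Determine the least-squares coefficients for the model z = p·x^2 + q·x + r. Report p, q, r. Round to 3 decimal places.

p = 2.971, q = -1.437, r = -2.408

The normal system MᵀM·[p, q, r]ᵀ = Mᵀz is [[1314, 208, 42]; [208, 42, 4]; [42, 4, 5]]·[p, q, r]ᵀ = [3504, 548, 107]ᵀ.
Inverting the 3×3 Gram matrix, [p, q, r]ᵀ = [25549/8599, -12360/8599, -20705/8599]ᵀ.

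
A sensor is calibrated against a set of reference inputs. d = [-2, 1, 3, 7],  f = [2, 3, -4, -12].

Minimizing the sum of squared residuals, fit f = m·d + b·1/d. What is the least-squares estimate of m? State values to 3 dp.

XᵀX·[m, b]ᵀ = Xᵀf reads: 63·m + 4·b = -97;  4·m + (2437/1764)·b = -22/21.
(Σd·d = 63, Σd·1/d = 4, Σ1/d·1/d = 2437/1764, Σd·f = -97, Σ1/d·f = -22/21.)
det = 63·(2437/1764) − 4² = 1989/28.
m = ((-97)·(2437/1764) − 4·(-22/21))/(1989/28) = -228997/125307; b = (63·(-22/21) − 4·(-97))/(1989/28) = 9016/1989.

m = -1.827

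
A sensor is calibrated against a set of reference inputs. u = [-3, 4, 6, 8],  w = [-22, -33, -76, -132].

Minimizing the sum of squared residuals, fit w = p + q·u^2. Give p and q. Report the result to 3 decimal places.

Entries of AᵀA: Σ1 = 4, Σu^2 = 125, Σu^2·u^2 = 5729.
And Σw = -263, Σu^2·w = -11910.
Normal equations: [[4, 125]; [125, 5729]]·[p, q]ᵀ = [-263, -11910]ᵀ.
det = 4·5729 − 125² = 7291.
p = ((-263)·5729 − 125·(-11910))/7291 = -17977/7291; q = (4·(-11910) − 125·(-263))/7291 = -14765/7291.

p = -2.466, q = -2.025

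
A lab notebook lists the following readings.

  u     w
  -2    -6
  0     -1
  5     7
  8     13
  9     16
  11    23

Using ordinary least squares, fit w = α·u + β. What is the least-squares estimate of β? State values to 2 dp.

β = -2.04

Sums needed: Σu·u = 295, Σu = 31, Σ1 = 6.
And Σu·w = 548, Σw = 52.
MᵀM·[α, β]ᵀ = Mᵀw becomes [[295, 31]; [31, 6]]·[α, β]ᵀ = [548, 52]ᵀ.
Eliminating β: 6·(row 1) − 31·(row 2) gives 809·α = 6·548 − 31·52 = 1676, so α = 1676/809.
Then β = (52 − 31·(1676/809))/6 = -1648/809.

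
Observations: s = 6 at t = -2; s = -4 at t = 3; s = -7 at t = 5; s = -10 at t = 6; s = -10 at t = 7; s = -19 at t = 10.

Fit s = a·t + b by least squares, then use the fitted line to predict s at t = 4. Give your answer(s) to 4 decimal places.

Normal-equation sums: Σt·t = 223, Σt = 29, Σ1 = 6.
And Σt·s = -379, Σs = -44.
So AᵀA·[a, b]ᵀ = Aᵀs: [[223, 29]; [29, 6]]·[a, b]ᵀ = [-379, -44]ᵀ.
Eliminating b: 6·(row 1) − 29·(row 2) gives 497·a = 6·(-379) − 29·(-44) = -998, so a = -998/497.
Then b = ((-44) − 29·(-998/497))/6 = 1179/497.
At t = 4: ŝ = (-998/497)·(4) + (1179/497)·(1) = -2813/497.

ŝ = -5.6600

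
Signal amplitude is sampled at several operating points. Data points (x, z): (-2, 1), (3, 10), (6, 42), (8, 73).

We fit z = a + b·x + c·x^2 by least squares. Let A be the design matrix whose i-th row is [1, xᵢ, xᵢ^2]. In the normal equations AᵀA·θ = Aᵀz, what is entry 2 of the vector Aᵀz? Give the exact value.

864

Entry 2 ↔ basis x, so (Aᵀz)_{2} = Σᵢ (x)·zᵢ = (-2)·(1) + (3)·(10) + (6)·(42) + (8)·(73) = 864.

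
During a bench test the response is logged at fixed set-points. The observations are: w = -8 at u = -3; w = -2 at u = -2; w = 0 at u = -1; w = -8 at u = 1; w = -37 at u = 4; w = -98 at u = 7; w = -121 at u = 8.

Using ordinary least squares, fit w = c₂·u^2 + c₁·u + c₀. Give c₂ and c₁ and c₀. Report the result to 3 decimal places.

From the data, Σu^2·u^2 = 6852, Σu^2·u = 884, Σu^2 = 144, Σu·u = 144, Σu = 14, Σ1 = 7.
Right-hand side: Σu^2·w = -13226, Σu·w = -1782, Σw = -274.
XᵀX·[c₂, c₁, c₀]ᵀ = Xᵀw becomes [[6852, 884, 144]; [884, 144, 14]; [144, 14, 7]]·[c₂, c₁, c₀]ᵀ = [-13226, -1782, -274]ᵀ.
Row-reducing yields c₂ = -31699/20998, c₁ = -30254/10499, c₀ = -24406/10499.

c₂ = -1.510, c₁ = -2.882, c₀ = -2.325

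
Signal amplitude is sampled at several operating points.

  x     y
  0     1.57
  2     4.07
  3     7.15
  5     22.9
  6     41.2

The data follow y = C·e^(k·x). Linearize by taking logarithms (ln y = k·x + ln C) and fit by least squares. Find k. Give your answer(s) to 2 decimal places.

With ln yᵢ as the transformed response and xᵢ as the regressor:
XᵀX = [[74.0000, 16.0000]; [16.0000, 5]], rhs = [46.6749, 10.6714]ᵀ  (here Σx = 16.0000, Σ(x)² = 74.0000, Σln y = 10.6714, Σx·ln y = 46.6749).
Slope k = (n·Σx·ln y − Σx·Σln y)/(n·Σ(x)² − (Σx)²) = (5·46.6749 − 16.0000·10.6714)/114.0000 = 0.54941; ln C = (Σln y − k·Σx)/n = 0.37618.

k = 0.55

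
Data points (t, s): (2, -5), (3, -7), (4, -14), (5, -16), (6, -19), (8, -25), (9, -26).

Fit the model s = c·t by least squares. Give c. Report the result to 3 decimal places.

Normal-equation sums: Σt·t = 235.
Right-hand side: Σt·s = -715.
So XᵀX·[c]ᵀ = Xᵀs: [[235]]·[c]ᵀ = [-715]ᵀ.
Hence c = -715 / 235 ≈ -3.04255.

c = -3.043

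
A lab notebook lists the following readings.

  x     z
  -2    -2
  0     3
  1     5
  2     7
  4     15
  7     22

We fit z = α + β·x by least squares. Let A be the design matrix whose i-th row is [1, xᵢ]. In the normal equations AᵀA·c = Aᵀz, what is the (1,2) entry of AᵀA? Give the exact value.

Row 1 ↔ basis 1, column 2 ↔ basis x, so (AᵀA)_{1,2} = Σᵢ x = (1)·(-2) + (1)·(0) + (1)·(1) + (1)·(2) + (1)·(4) + (1)·(7) = 12.

12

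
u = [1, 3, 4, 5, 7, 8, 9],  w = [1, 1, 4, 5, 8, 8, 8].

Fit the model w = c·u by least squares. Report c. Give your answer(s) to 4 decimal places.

c = 0.9673

Entries of MᵀM: Σu·u = 245.
Moment sums: Σu·w = 237.
Hence c = 237 / 245 ≈ 0.967347.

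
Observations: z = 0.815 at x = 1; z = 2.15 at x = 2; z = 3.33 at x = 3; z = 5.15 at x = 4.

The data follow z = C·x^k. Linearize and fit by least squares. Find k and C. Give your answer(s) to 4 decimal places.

k = 1.3103, C = 0.8267

Taking logs, ln z = k·ln x + ln C, so regress ln z on ln x.
Σln x = 3.1781, Σ(ln x)² = 3.6092, Σln z = 3.4029, Σln x·ln z = 4.1243.
Normal system: [[3.6092, 3.1781]; [3.1781, 4]]·[k, ln C]ᵀ = [4.1243, 3.4029]ᵀ.
Δ = 3.6092·4 − (3.1781)² = 4.3368; k = (4.1243·4 − 3.1781·3.4029)/4.3368 = 1.31035, ln C = (3.6092·3.4029 − 3.1781·4.1243)/4.3368 = -0.19037, so C = exp(-0.19037) = 0.82665.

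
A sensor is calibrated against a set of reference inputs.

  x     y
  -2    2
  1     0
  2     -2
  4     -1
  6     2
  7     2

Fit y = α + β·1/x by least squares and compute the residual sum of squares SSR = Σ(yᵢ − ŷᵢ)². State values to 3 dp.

The normal system MᵀM·[α, β]ᵀ = Mᵀy is [[6, 131/84]; [131/84, 11365/7056]]·[α, β]ᵀ = [3, -137/84]ᵀ.
det = 6·(11365/7056) − (131/84)² = 51029/7056.
α = (3·(11365/7056) − (131/84)·(-137/84))/(51029/7056) = 52042/51029; β = (6·(-137/84) − (131/84)·3)/(51029/7056) = -102060/51029.
Residuals: -1014/51029, 50018/51029, -9370/4639, -77556/51029, 67026/51029, 64596/51029; SSR = 544912/51029.

SSR = 10.678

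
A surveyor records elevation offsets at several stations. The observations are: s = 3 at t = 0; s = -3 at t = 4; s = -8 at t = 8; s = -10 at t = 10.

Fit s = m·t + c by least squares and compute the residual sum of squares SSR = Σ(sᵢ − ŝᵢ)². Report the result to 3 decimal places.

Compute the Gram sums: Σt·t = 180, Σt = 22, Σ1 = 4.
Moment sums: Σt·s = -176, Σs = -18.
AᵀA·[m, c]ᵀ = Aᵀs becomes [[180, 22]; [22, 4]]·[m, c]ᵀ = [-176, -18]ᵀ.
Eliminating c: 4·(row 1) − 22·(row 2) gives 236·m = 4·(-176) − 22·(-18) = -308, so m = -77/59.
Then c = ((-18) − 22·(-77/59))/4 = 158/59.
Residuals: 19/59, -27/59, -14/59, 22/59; SSR = 30/59.

SSR = 0.508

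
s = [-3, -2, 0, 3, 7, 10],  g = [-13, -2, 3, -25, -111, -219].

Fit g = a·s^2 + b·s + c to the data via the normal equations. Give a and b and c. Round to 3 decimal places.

a = -2.004, b = -1.966, c = 0.876

From the data, Σs^2·s^2 = 12579, Σs^2·s = 1335, Σs^2 = 171, Σs·s = 171, Σs = 15, Σ1 = 6.
Right-hand side: Σs^2·g = -27689, Σs·g = -2999, Σg = -367.
XᵀX·[a, b, c]ᵀ = Xᵀg becomes [[12579, 1335, 171]; [1335, 171, 15]; [171, 15, 6]]·[a, b, c]ᵀ = [-27689, -2999, -367]ᵀ.
Row-reducing yields a = -137059/68376, b = -4073/2072, c = 7484/8547.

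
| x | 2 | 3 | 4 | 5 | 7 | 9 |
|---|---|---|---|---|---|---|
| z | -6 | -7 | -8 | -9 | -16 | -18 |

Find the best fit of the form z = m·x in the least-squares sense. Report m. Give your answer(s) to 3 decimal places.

m = -2.087

Normal-equation sums: Σx·x = 184.
Right-hand side: Σx·z = -384.
So MᵀM·[m]ᵀ = Mᵀz: [[184]]·[m]ᵀ = [-384]ᵀ.
m = (-384)/184 = -2.08696.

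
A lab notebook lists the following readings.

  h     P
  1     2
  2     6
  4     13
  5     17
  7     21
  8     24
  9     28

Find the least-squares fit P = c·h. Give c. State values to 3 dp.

c = 3.092

Normal-equation sums: Σh·h = 240.
Right-hand side: Σh·P = 742.
c = 742/240 = 3.09167.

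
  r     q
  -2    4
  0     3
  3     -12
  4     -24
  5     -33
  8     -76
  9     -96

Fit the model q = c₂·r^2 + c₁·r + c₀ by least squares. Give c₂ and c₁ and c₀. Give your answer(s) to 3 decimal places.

c₂ = -0.930, c₁ = -2.535, c₀ = 2.798

XᵀX·[c₂, c₁, c₀]ᵀ = Xᵀq reads: 11635·c₂ + 1449·c₁ + 199·c₀ = -13941;  1449·c₂ + 199·c₁ + 27·c₀ = -1777;  199·c₂ + 27·c₁ + 7·c₀ = -234.
(Σr^2·r^2 = 11635, Σr^2·r = 1449, Σr^2 = 199, Σr·r = 199, Σr = 27, Σ1 = 7, Σr^2·q = -13941, Σr·q = -1777, Σq = -234.)
Row-reducing yields c₂ = -15921/17114, c₁ = -43391/17114, c₀ = 23940/8557.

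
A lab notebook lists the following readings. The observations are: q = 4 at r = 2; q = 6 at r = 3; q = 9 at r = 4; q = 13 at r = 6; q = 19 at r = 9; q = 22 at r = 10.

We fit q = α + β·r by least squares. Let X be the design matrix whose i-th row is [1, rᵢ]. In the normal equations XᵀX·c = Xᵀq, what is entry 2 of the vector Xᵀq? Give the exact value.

Entry 2 ↔ basis r, so (Xᵀq)_{2} = Σᵢ (r)·qᵢ = (2)·(4) + (3)·(6) + (4)·(9) + (6)·(13) + (9)·(19) + (10)·(22) = 531.

531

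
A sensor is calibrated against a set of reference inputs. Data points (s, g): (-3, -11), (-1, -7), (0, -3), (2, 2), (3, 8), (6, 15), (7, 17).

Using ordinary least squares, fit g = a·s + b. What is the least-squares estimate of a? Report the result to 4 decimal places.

Compute the Gram sums: Σs·s = 108, Σs = 14, Σ1 = 7.
Right-hand side: Σs·g = 277, Σg = 21.
So AᵀA·[a, b]ᵀ = Aᵀg: [[108, 14]; [14, 7]]·[a, b]ᵀ = [277, 21]ᵀ.
Determinant 108·7 − 14² = 560.
a = (277·7 − 14·21)/560 = 47/16; b = (108·21 − 14·277)/560 = -23/8.

a = 2.9375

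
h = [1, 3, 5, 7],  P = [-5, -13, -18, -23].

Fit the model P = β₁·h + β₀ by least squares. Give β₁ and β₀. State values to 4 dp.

β₁ = -2.9500, β₀ = -2.9500

Sums needed: Σh·h = 84, Σh = 16, Σ1 = 4.
For XᵀP: Σh·P = -295, ΣP = -59.
Normal equations: [[84, 16]; [16, 4]]·[β₁, β₀]ᵀ = [-295, -59]ᵀ.
Determinant 84·4 − 16² = 80.
β₁ = ((-295)·4 − 16·(-59))/80 = -59/20; β₀ = (84·(-59) − 16·(-295))/80 = -59/20.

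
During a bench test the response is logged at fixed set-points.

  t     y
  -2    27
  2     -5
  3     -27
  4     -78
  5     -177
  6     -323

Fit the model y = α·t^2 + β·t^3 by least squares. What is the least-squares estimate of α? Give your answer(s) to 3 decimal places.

The normal equations are: 2290·α + 12168·β = -17456;  12168·α + 67234·β = -97870.
(Σt^2·t^2 = 2290, Σt^2·t^3 = 12168, Σt^3·t^3 = 67234, Σt^2·y = -17456, Σt^3·y = -97870.)
Δ = 2290·67234 − 12168² = 5905636.
α = ((-17456)·67234 − 12168·(-97870))/5905636 = 4311364/1476409; β = (2290·(-97870) − 12168·(-17456))/5905636 = -2929423/1476409.

α = 2.920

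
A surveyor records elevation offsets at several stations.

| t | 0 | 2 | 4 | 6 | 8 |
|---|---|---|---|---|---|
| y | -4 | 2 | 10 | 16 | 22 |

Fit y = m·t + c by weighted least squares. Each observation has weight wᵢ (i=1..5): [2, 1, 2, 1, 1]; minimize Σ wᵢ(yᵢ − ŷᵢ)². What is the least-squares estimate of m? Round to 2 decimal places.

m = 3.31

Forming MᵀWM = [[136, 24]; [24, 7]] and MᵀWy = [356, 52]ᵀ gives MᵀWM·[m, c]ᵀ = MᵀWy.
Eliminating c: 7·(row 1) − 24·(row 2) gives 376·m = 7·356 − 24·52 = 1244, so m = 311/94.
Then c = (52 − 24·(311/94))/7 = -184/47.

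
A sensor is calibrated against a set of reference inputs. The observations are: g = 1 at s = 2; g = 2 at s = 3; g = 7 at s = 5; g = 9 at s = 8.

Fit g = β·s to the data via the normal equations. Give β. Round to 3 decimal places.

β = 1.127

Entries of MᵀM: Σs·s = 102.
Right-hand side: Σs·g = 115.
So MᵀM·[β]ᵀ = Mᵀg: [[102]]·[β]ᵀ = [115]ᵀ.
β = 115/102 = 1.12745.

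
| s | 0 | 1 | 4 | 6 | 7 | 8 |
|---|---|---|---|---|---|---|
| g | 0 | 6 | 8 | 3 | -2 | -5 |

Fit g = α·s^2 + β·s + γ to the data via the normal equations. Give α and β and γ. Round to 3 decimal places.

Compute the Gram sums: Σs^2·s^2 = 8050, Σs^2·s = 1136, Σs^2 = 166, Σs·s = 166, Σs = 26, Σ1 = 6.
For Xᵀg: Σs^2·g = -176, Σs·g = 2, Σg = 10.
So XᵀX·[α, β, γ]ᵀ = Xᵀg: [[8050, 1136, 166]; [1136, 166, 26]; [166, 26, 6]]·[α, β, γ]ᵀ = [-176, 2, 10]ᵀ.
Solving the 3×3 system (Gaussian elimination) gives α = -346/539, β = 11427/2695, γ = 258/245.

α = -0.642, β = 4.240, γ = 1.053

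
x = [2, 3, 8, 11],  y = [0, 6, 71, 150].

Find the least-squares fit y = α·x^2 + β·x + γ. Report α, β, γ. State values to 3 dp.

α = 1.589, β = -4.117, γ = 2.803

Compute the Gram sums: Σx^2·x^2 = 18834, Σx^2·x = 1878, Σx^2 = 198, Σx·x = 198, Σx = 24, Σ1 = 4.
Right-hand side: Σx^2·y = 22748, Σx·y = 2236, Σy = 227.
Normal equations: [[18834, 1878, 198]; [1878, 198, 24]; [198, 24, 4]]·[α, β, γ]ᵀ = [22748, 2236, 227]ᵀ.
Inverting the 3×3 Gram matrix, [α, β, γ]ᵀ = [6187/3894, -16031/3894, 1819/649]ᵀ.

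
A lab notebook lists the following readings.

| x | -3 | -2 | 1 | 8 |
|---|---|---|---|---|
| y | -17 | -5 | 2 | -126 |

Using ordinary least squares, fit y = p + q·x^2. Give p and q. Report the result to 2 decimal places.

The normal system AᵀA·[p, q]ᵀ = Aᵀy is [[4, 78]; [78, 4194]]·[p, q]ᵀ = [-146, -8235]ᵀ.
Eliminating q: 4194·(row 1) − 78·(row 2) gives 10692·p = 4194·(-146) − 78·(-8235) = 30006, so p = 1667/594.
Then q = ((-8235) − 78·(1667/594))/4194 = -1796/891.

p = 2.81, q = -2.02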